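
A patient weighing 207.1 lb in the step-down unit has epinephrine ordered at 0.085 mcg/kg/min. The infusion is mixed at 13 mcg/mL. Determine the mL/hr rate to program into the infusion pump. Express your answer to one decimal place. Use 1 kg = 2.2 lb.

Weight = 207.1 lb ÷ 2.2 lb/kg = 94.13636 kg
Dose = 0.085 mcg/kg/min × 94.13636 kg = 8.001591 mcg/min
8.001591 mcg/min × 60 min/hr = 480.0955 mcg/hr
Rate = 480.0955 mcg/hr ÷ 13 mcg/mL = 36.93042 mL/hr

36.9 mL/hr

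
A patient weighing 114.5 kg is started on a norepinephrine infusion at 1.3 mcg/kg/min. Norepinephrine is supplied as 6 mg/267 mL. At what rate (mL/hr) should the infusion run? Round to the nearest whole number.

397 mL/hr

Dose = 1.3 mcg/kg/min × 114.5 kg = 148.85 mcg/min
148.85 mcg/min × 60 min/hr = 8931 mcg/hr
Concentration = 6 mg ÷ 267 mL = 0.02247191 mg/mL = 22.47191 mcg/mL
Rate = 8931 mcg/hr ÷ 22.47191 mcg/mL = 397.4295 mL/hr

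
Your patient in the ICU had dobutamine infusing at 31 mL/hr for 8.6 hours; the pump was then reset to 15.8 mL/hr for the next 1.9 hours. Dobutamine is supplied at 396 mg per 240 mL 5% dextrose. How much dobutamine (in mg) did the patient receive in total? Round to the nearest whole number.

489 mg

Concentration = 396 mg ÷ 240 mL = 1.65 mg/mL
Stage 1: 31 mL/hr × 8.6 hr = 266.6 mL → 266.6 mL × 1.65 mg/mL = 439.89 mg
Stage 2: 15.8 mL/hr × 1.9 hr = 30.02 mL → 30.02 mL × 1.65 mg/mL = 49.533 mg
Total = 439.89 + 49.533 = 489.423 mg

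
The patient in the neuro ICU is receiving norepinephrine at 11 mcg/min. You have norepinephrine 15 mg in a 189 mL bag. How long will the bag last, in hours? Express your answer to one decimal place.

22.7 hours

11 mcg/min × 60 min/hr = 660 mcg/hr
Concentration = 15 mg ÷ 189 mL = 0.07936508 mg/mL = 79.36508 mcg/mL
Rate = 660 mcg/hr ÷ 79.36508 mcg/mL = 8.316 mL/hr
Duration = 189 mL ÷ 8.316 mL/hr = 22.72727 hr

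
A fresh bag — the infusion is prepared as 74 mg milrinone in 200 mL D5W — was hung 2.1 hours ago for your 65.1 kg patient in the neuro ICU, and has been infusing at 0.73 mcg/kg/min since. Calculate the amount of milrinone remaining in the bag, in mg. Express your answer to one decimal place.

Dose = 0.73 mcg/kg/min × 65.1 kg = 47.523 mcg/min
47.523 mcg/min × 60 min/hr = 2851.38 mcg/hr
Concentration = 74 mg ÷ 200 mL = 0.37 mg/mL = 370 mcg/mL
Rate = 2851.38 mcg/hr ÷ 370 mcg/mL = 7.706432 mL/hr
Volume infused = 7.706432 mL/hr × 2.1 hr = 16.18351 mL
Volume remaining = 200 − 16.18351 = 183.8165 mL
Drug remaining = 183.8165 mL × 370 mcg/mL = 68012.1 mcg = 68.0121 mg

68.0 mg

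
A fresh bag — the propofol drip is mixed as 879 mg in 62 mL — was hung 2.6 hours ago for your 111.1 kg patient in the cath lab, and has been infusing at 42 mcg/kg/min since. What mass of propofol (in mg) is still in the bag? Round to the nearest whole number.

151 mg

Dose = 42 mcg/kg/min × 111.1 kg = 4666.2 mcg/min
4666.2 mcg/min × 60 min/hr = 279972 mcg/hr
Concentration = 879 mg ÷ 62 mL = 14.17742 mg/mL = 14177.42 mcg/mL
Rate = 279972 mcg/hr ÷ 14177.42 mcg/mL = 19.74774 mL/hr
Volume infused = 19.74774 mL/hr × 2.6 hr = 51.34413 mL
Volume remaining = 62 − 51.34413 = 10.65587 mL
Drug remaining = 10.65587 mL × 14177.42 mcg/mL = 151072.8 mcg = 151.0728 mg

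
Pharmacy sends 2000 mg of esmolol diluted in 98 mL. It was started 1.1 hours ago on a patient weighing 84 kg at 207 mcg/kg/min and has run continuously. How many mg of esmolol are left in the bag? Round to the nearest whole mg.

852 mg

Dose = 207 mcg/kg/min × 84 kg = 17388 mcg/min
17388 mcg/min × 60 min/hr = 1043280 mcg/hr
Concentration = 2000 mg ÷ 98 mL = 20.40816 mg/mL = 20408.16 mcg/mL
Rate = 1043280 mcg/hr ÷ 20408.16 mcg/mL = 51.12072 mL/hr
Volume infused = 51.12072 mL/hr × 1.1 hr = 56.23279 mL
Volume remaining = 98 − 56.23279 = 41.76721 mL
Drug remaining = 41.76721 mL × 20408.16 mcg/mL = 852392 mcg = 852.392 mg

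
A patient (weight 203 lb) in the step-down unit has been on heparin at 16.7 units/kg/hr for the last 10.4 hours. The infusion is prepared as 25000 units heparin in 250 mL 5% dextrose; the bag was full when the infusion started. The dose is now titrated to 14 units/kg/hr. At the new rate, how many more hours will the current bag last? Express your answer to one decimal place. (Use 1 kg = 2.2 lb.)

6.9 hours

Initial rate:
Weight = 203 lb ÷ 2.2 lb/kg = 92.27273 kg
Dose = 16.7 units/kg/hr × 92.27273 kg = 1540.955 units/hr
Concentration = 25000 units ÷ 250 mL = 100 units/mL
Rate = 1540.955 units/hr ÷ 100 units/mL = 15.40955 mL/hr
Volume infused so far = 15.40955 mL/hr × 10.4 hr = 160.2593 mL
Volume remaining = 250 − 160.2593 = 89.74073 mL
New rate:
Dose = 14 units/kg/hr × 92.27273 kg = 1291.818 units/hr
Rate = 1291.818 units/hr ÷ 100 units/mL = 12.91818 mL/hr
Time remaining = 89.74073 mL ÷ 12.91818 mL/hr = 6.946854 hr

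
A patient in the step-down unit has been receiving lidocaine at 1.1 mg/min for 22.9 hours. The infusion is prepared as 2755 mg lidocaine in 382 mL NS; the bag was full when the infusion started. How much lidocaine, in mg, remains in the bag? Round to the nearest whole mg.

1244 mg

1.1 mg/min × 60 min/hr = 66 mg/hr
Concentration = 2755 mg ÷ 382 mL = 7.212042 mg/mL
Rate = 66 mg/hr ÷ 7.212042 mg/mL = 9.151361 mL/hr
Volume infused = 9.151361 mL/hr × 22.9 hr = 209.5662 mL
Volume remaining = 382 − 209.5662 = 172.4338 mL
Drug remaining = 172.4338 mL × 7.212042 mg/mL = 1243.6 mg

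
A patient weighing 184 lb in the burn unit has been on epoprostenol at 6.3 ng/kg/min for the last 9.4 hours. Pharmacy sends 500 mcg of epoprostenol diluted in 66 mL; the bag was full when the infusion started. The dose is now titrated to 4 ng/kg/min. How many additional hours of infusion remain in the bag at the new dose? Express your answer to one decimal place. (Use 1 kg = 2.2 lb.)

10.1 hours

Initial rate:
Weight = 184 lb ÷ 2.2 lb/kg = 83.63636 kg
Dose = 6.3 ng/kg/min × 83.63636 kg = 526.9091 ng/min
526.9091 ng/min × 60 min/hr = 31614.55 ng/hr
Concentration = 500 mcg ÷ 66 mL = 7.575758 mcg/mL = 7575.758 ng/mL
Rate = 31614.55 ng/hr ÷ 7575.758 ng/mL = 4.17312 mL/hr
Volume infused so far = 4.17312 mL/hr × 9.4 hr = 39.22733 mL
Volume remaining = 66 − 39.22733 = 26.77267 mL
New rate:
Dose = 4 ng/kg/min × 83.63636 kg = 334.5455 ng/min
334.5455 ng/min × 60 min/hr = 20072.73 ng/hr
Rate = 20072.73 ng/hr ÷ 7575.758 ng/mL = 2.6496 mL/hr
Time remaining = 26.77267 mL ÷ 2.6496 mL/hr = 10.10442 hr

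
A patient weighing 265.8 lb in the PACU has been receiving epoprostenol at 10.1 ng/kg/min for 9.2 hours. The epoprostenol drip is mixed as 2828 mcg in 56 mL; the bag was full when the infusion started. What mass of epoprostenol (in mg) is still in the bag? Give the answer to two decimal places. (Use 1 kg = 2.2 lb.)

2.15 mg

Weight = 265.8 lb ÷ 2.2 lb/kg = 120.8182 kg
Dose = 10.1 ng/kg/min × 120.8182 kg = 1220.264 ng/min
1220.264 ng/min × 60 min/hr = 73215.82 ng/hr
Concentration = 2828 mcg ÷ 56 mL = 50.5 mcg/mL = 50500 ng/mL
Rate = 73215.82 ng/hr ÷ 50500 ng/mL = 1.449818 mL/hr
Volume infused = 1.449818 mL/hr × 9.2 hr = 13.33833 mL
Volume remaining = 56 − 13.33833 = 42.66167 mL
Drug remaining = 42.66167 mL × 50500 ng/mL = 2154414 ng = 2.154414 mg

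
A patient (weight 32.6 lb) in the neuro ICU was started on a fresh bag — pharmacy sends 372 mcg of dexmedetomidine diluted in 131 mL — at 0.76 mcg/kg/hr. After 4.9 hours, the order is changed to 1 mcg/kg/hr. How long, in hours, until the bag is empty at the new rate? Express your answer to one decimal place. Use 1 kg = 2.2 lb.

Initial rate:
Weight = 32.6 lb ÷ 2.2 lb/kg = 14.81818 kg
Dose = 0.76 mcg/kg/hr × 14.81818 kg = 11.26182 mcg/hr
Concentration = 372 mcg ÷ 131 mL = 2.839695 mcg/mL
Rate = 11.26182 mcg/hr ÷ 2.839695 mcg/mL = 3.965855 mL/hr
Volume infused so far = 3.965855 mL/hr × 4.9 hr = 19.43269 mL
Volume remaining = 131 − 19.43269 = 111.5673 mL
New rate:
Dose = 1 mcg/kg/hr × 14.81818 kg = 14.81818 mcg/hr
Rate = 14.81818 mcg/hr ÷ 2.839695 mcg/mL = 5.218231 mL/hr
Time remaining = 111.5673 mL ÷ 5.218231 mL/hr = 21.38029 hr

21.4 hours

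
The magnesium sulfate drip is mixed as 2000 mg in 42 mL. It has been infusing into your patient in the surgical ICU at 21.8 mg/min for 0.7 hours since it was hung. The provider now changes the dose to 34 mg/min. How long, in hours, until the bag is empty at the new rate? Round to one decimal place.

Initial rate:
21.8 mg/min × 60 min/hr = 1308 mg/hr
Concentration = 2000 mg ÷ 42 mL = 47.61905 mg/mL
Rate = 1308 mg/hr ÷ 47.61905 mg/mL = 27.468 mL/hr
Volume infused so far = 27.468 mL/hr × 0.7 hr = 19.2276 mL
Volume remaining = 42 − 19.2276 = 22.7724 mL
New rate:
34 mg/min × 60 min/hr = 2040 mg/hr
Rate = 2040 mg/hr ÷ 47.61905 mg/mL = 42.84 mL/hr
Time remaining = 22.7724 mL ÷ 42.84 mL/hr = 0.5315686 hr

0.5 hours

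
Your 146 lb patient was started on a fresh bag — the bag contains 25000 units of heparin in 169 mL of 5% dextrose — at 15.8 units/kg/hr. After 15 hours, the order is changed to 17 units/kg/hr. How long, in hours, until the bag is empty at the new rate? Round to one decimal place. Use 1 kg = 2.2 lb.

Initial rate:
Weight = 146 lb ÷ 2.2 lb/kg = 66.36364 kg
Dose = 15.8 units/kg/hr × 66.36364 kg = 1048.545 units/hr
Concentration = 25000 units ÷ 169 mL = 147.929 units/mL
Rate = 1048.545 units/hr ÷ 147.929 units/mL = 7.088167 mL/hr
Volume infused so far = 7.088167 mL/hr × 15 hr = 106.3225 mL
Volume remaining = 169 − 106.3225 = 62.67749 mL
New rate:
Dose = 17 units/kg/hr × 66.36364 kg = 1128.182 units/hr
Rate = 1128.182 units/hr ÷ 147.929 units/mL = 7.626509 mL/hr
Time remaining = 62.67749 mL ÷ 7.626509 mL/hr = 8.218372 hr

8.2 hours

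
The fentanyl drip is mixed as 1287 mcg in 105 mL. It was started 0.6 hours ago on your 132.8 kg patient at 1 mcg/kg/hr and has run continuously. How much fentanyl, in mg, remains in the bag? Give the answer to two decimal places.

1.21 mg

Dose = 1 mcg/kg/hr × 132.8 kg = 132.8 mcg/hr
Concentration = 1287 mcg ÷ 105 mL = 12.25714 mcg/mL
Rate = 132.8 mcg/hr ÷ 12.25714 mcg/mL = 10.8345 mL/hr
Volume infused = 10.8345 mL/hr × 0.6 hr = 6.500699 mL
Volume remaining = 105 − 6.500699 = 98.4993 mL
Drug remaining = 98.4993 mL × 12.25714 mcg/mL = 1207.32 mcg = 1.20732 mg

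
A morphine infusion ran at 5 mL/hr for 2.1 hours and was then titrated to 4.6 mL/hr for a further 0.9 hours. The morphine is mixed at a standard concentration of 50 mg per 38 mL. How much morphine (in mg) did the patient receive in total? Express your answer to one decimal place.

19.3 mg

Concentration = 50 mg ÷ 38 mL = 1.315789 mg/mL
Stage 1: 5 mL/hr × 2.1 hr = 10.5 mL → 10.5 mL × 1.315789 mg/mL = 13.81579 mg
Stage 2: 4.6 mL/hr × 0.9 hr = 4.14 mL → 4.14 mL × 1.315789 mg/mL = 5.447368 mg
Total = 13.81579 + 5.447368 = 19.26316 mg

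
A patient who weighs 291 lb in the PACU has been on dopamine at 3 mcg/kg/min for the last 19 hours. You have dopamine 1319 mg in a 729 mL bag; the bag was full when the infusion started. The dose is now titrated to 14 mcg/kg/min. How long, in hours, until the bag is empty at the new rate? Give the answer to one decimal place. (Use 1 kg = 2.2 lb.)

Initial rate:
Weight = 291 lb ÷ 2.2 lb/kg = 132.2727 kg
Dose = 3 mcg/kg/min × 132.2727 kg = 396.8182 mcg/min
396.8182 mcg/min × 60 min/hr = 23809.09 mcg/hr
Concentration = 1319 mg ÷ 729 mL = 1.809328 mg/mL = 1809.328 mcg/mL
Rate = 23809.09 mcg/hr ÷ 1809.328 mcg/mL = 13.15908 mL/hr
Volume infused so far = 13.15908 mL/hr × 19 hr = 250.0225 mL
Volume remaining = 729 − 250.0225 = 478.9775 mL
New rate:
Dose = 14 mcg/kg/min × 132.2727 kg = 1851.818 mcg/min
1851.818 mcg/min × 60 min/hr = 111109.1 mcg/hr
Rate = 111109.1 mcg/hr ÷ 1809.328 mcg/mL = 61.40904 mL/hr
Time remaining = 478.9775 mL ÷ 61.40904 mL/hr = 7.799787 hr

7.8 hours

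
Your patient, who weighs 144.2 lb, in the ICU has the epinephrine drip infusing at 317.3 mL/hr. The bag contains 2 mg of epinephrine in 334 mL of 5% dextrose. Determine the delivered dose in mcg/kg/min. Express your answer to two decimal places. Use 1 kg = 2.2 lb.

Weight = 144.2 lb ÷ 2.2 lb/kg = 65.54545 kg
Concentration = 2 mg ÷ 334 mL = 0.005988024 mg/mL = 5.988024 mcg/mL
Drug rate = 317.3 mL/hr × 5.988024 mcg/mL = 1900 mcg/hr
1900 mcg/hr ÷ 60 min/hr = 31.66667 mcg/min
31.66667 mcg/min ÷ 65.54545 kg = 0.4831253 mcg/kg/min

0.48 mcg/kg/min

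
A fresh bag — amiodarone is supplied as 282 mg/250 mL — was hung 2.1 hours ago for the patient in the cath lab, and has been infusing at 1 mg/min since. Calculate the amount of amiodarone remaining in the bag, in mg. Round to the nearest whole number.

1 mg/min × 60 min/hr = 60 mg/hr
Concentration = 282 mg ÷ 250 mL = 1.128 mg/mL
Rate = 60 mg/hr ÷ 1.128 mg/mL = 53.19149 mL/hr
Volume infused = 53.19149 mL/hr × 2.1 hr = 111.7021 mL
Volume remaining = 250 − 111.7021 = 138.2979 mL
Drug remaining = 138.2979 mL × 1.128 mg/mL = 156 mg

156 mg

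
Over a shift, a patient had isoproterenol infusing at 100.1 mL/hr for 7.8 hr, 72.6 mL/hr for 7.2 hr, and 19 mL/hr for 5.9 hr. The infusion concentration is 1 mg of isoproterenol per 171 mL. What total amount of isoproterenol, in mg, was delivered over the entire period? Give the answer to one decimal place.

8.3 mg

Concentration = 1 mg ÷ 171 mL = 0.005847953 mg/mL
Stage 1: 100.1 mL/hr × 7.8 hr = 780.78 mL → 780.78 mL × 0.005847953 mg/mL = 4.565965 mg
Stage 2: 72.6 mL/hr × 7.2 hr = 522.72 mL → 522.72 mL × 0.005847953 mg/mL = 3.056842 mg
Stage 3: 19 mL/hr × 5.9 hr = 112.1 mL → 112.1 mL × 0.005847953 mg/mL = 0.6555556 mg
Total = 4.565965 + 3.056842 + 0.6555556 = 8.278363 mg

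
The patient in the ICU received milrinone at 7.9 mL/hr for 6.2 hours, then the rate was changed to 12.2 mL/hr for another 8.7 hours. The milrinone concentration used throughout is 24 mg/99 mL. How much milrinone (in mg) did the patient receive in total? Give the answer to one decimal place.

37.6 mg

Concentration = 24 mg ÷ 99 mL = 0.2424242 mg/mL
Stage 1: 7.9 mL/hr × 6.2 hr = 48.98 mL → 48.98 mL × 0.2424242 mg/mL = 11.87394 mg
Stage 2: 12.2 mL/hr × 8.7 hr = 106.14 mL → 106.14 mL × 0.2424242 mg/mL = 25.73091 mg
Total = 11.87394 + 25.73091 = 37.60485 mg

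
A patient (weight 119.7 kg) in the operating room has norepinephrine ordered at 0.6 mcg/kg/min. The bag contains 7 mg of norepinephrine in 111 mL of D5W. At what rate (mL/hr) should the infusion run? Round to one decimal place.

Dose = 0.6 mcg/kg/min × 119.7 kg = 71.82 mcg/min
71.82 mcg/min × 60 min/hr = 4309.2 mcg/hr
Concentration = 7 mg ÷ 111 mL = 0.06306306 mg/mL = 63.06306 mcg/mL
Rate = 4309.2 mcg/hr ÷ 63.06306 mcg/mL = 68.3316 mL/hr

68.3 mL/hr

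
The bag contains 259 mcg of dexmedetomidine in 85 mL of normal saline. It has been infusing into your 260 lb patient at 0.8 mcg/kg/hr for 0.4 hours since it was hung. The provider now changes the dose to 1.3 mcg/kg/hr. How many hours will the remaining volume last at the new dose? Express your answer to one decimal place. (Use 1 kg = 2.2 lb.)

1.4 hours

Initial rate:
Weight = 260 lb ÷ 2.2 lb/kg = 118.1818 kg
Dose = 0.8 mcg/kg/hr × 118.1818 kg = 94.54545 mcg/hr
Concentration = 259 mcg ÷ 85 mL = 3.047059 mcg/mL
Rate = 94.54545 mcg/hr ÷ 3.047059 mcg/mL = 31.02843 mL/hr
Volume infused so far = 31.02843 mL/hr × 0.4 hr = 12.41137 mL
Volume remaining = 85 − 12.41137 = 72.58863 mL
New rate:
Dose = 1.3 mcg/kg/hr × 118.1818 kg = 153.6364 mcg/hr
Rate = 153.6364 mcg/hr ÷ 3.047059 mcg/mL = 50.4212 mL/hr
Time remaining = 72.58863 mL ÷ 50.4212 mL/hr = 1.439645 hr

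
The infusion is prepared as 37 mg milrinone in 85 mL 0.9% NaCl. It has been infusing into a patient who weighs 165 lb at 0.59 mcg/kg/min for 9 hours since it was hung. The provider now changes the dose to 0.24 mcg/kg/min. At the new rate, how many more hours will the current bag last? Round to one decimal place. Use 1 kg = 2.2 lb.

12.1 hours

Initial rate:
Weight = 165 lb ÷ 2.2 lb/kg = 75 kg
Dose = 0.59 mcg/kg/min × 75 kg = 44.25 mcg/min
44.25 mcg/min × 60 min/hr = 2655 mcg/hr
Concentration = 37 mg ÷ 85 mL = 0.4352941 mg/mL = 435.2941 mcg/mL
Rate = 2655 mcg/hr ÷ 435.2941 mcg/mL = 6.099324 mL/hr
Volume infused so far = 6.099324 mL/hr × 9 hr = 54.89392 mL
Volume remaining = 85 − 54.89392 = 30.10608 mL
New rate:
Dose = 0.24 mcg/kg/min × 75 kg = 18 mcg/min
18 mcg/min × 60 min/hr = 1080 mcg/hr
Rate = 1080 mcg/hr ÷ 435.2941 mcg/mL = 2.481081 mL/hr
Time remaining = 30.10608 mL ÷ 2.481081 mL/hr = 12.13426 hr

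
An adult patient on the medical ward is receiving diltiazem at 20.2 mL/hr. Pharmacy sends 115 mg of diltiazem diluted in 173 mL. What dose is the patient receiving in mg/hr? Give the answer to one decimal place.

Concentration = 115 mg ÷ 173 mL = 0.6647399 mg/mL
Drug rate = 20.2 mL/hr × 0.6647399 mg/mL = 13.42775 mg/hr

13.4 mg/hr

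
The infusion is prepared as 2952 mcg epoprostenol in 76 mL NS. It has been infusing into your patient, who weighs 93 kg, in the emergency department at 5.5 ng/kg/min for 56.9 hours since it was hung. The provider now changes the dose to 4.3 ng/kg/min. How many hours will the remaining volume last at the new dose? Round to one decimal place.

50.3 hours

Initial rate:
Dose = 5.5 ng/kg/min × 93 kg = 511.5 ng/min
511.5 ng/min × 60 min/hr = 30690 ng/hr
Concentration = 2952 mcg ÷ 76 mL = 38.84211 mcg/mL = 38842.11 ng/mL
Rate = 30690 ng/hr ÷ 38842.11 ng/mL = 0.790122 mL/hr
Volume infused so far = 0.790122 mL/hr × 56.9 hr = 44.95794 mL
Volume remaining = 76 − 44.95794 = 31.04206 mL
New rate:
Dose = 4.3 ng/kg/min × 93 kg = 399.9 ng/min
399.9 ng/min × 60 min/hr = 23994 ng/hr
Rate = 23994 ng/hr ÷ 38842.11 ng/mL = 0.6177317 mL/hr
Time remaining = 31.04206 mL ÷ 0.6177317 mL/hr = 50.25169 hr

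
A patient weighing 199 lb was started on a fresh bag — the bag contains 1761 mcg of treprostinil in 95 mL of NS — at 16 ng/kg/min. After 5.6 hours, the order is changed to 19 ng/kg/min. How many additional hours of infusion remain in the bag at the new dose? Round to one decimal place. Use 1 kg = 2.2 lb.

12.4 hours

Initial rate:
Weight = 199 lb ÷ 2.2 lb/kg = 90.45455 kg
Dose = 16 ng/kg/min × 90.45455 kg = 1447.273 ng/min
1447.273 ng/min × 60 min/hr = 86836.36 ng/hr
Concentration = 1761 mcg ÷ 95 mL = 18.53684 mcg/mL = 18536.84 ng/mL
Rate = 86836.36 ng/hr ÷ 18536.84 ng/mL = 4.684528 mL/hr
Volume infused so far = 4.684528 mL/hr × 5.6 hr = 26.23336 mL
Volume remaining = 95 − 26.23336 = 68.76664 mL
New rate:
Dose = 19 ng/kg/min × 90.45455 kg = 1718.636 ng/min
1718.636 ng/min × 60 min/hr = 103118.2 ng/hr
Rate = 103118.2 ng/hr ÷ 18536.84 ng/mL = 5.562877 mL/hr
Time remaining = 68.76664 mL ÷ 5.562877 mL/hr = 12.3617 hr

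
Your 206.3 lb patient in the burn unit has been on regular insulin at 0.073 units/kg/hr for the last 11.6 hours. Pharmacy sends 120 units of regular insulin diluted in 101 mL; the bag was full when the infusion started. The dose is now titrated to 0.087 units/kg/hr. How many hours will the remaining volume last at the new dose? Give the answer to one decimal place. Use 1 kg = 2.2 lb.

5.0 hours

Initial rate:
Weight = 206.3 lb ÷ 2.2 lb/kg = 93.77273 kg
Dose = 0.073 units/kg/hr × 93.77273 kg = 6.845409 units/hr
Concentration = 120 units ÷ 101 mL = 1.188119 units/mL
Rate = 6.845409 units/hr ÷ 1.188119 units/mL = 5.761553 mL/hr
Volume infused so far = 5.761553 mL/hr × 11.6 hr = 66.83401 mL
Volume remaining = 101 − 66.83401 = 34.16599 mL
New rate:
Dose = 0.087 units/kg/hr × 93.77273 kg = 8.158227 units/hr
Rate = 8.158227 units/hr ÷ 1.188119 units/mL = 6.866508 mL/hr
Time remaining = 34.16599 mL ÷ 6.866508 mL/hr = 4.975745 hr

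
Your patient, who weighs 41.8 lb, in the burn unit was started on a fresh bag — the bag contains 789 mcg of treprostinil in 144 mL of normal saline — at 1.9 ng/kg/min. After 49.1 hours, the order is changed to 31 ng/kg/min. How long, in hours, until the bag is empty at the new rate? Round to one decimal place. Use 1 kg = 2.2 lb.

19.3 hours

Initial rate:
Weight = 41.8 lb ÷ 2.2 lb/kg = 19 kg
Dose = 1.9 ng/kg/min × 19 kg = 36.1 ng/min
36.1 ng/min × 60 min/hr = 2166 ng/hr
Concentration = 789 mcg ÷ 144 mL = 5.479167 mcg/mL = 5479.167 ng/mL
Rate = 2166 ng/hr ÷ 5479.167 ng/mL = 0.3953156 mL/hr
Volume infused so far = 0.3953156 mL/hr × 49.1 hr = 19.41 mL
Volume remaining = 144 − 19.41 = 124.59 mL
New rate:
Dose = 31 ng/kg/min × 19 kg = 589 ng/min
589 ng/min × 60 min/hr = 35340 ng/hr
Rate = 35340 ng/hr ÷ 5479.167 ng/mL = 6.449886 mL/hr
Time remaining = 124.59 mL ÷ 6.449886 mL/hr = 19.31662 hr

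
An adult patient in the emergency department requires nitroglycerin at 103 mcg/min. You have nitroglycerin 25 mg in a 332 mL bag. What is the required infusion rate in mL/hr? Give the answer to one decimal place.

103 mcg/min × 60 min/hr = 6180 mcg/hr
Concentration = 25 mg ÷ 332 mL = 0.0753012 mg/mL = 75.3012 mcg/mL
Rate = 6180 mcg/hr ÷ 75.3012 mcg/mL = 82.0704 mL/hr

82.1 mL/hr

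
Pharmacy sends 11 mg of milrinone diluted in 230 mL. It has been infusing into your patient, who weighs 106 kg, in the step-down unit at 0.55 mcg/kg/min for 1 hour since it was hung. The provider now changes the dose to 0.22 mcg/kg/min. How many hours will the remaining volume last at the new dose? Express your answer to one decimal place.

5.4 hours

Initial rate:
Dose = 0.55 mcg/kg/min × 106 kg = 58.3 mcg/min
58.3 mcg/min × 60 min/hr = 3498 mcg/hr
Concentration = 11 mg ÷ 230 mL = 0.04782609 mg/mL = 47.82609 mcg/mL
Rate = 3498 mcg/hr ÷ 47.82609 mcg/mL = 73.14 mL/hr
Volume infused so far = 73.14 mL/hr × 1 hr = 73.14 mL
Volume remaining = 230 − 73.14 = 156.86 mL
New rate:
Dose = 0.22 mcg/kg/min × 106 kg = 23.32 mcg/min
23.32 mcg/min × 60 min/hr = 1399.2 mcg/hr
Rate = 1399.2 mcg/hr ÷ 47.82609 mcg/mL = 29.256 mL/hr
Time remaining = 156.86 mL ÷ 29.256 mL/hr = 5.361635 hr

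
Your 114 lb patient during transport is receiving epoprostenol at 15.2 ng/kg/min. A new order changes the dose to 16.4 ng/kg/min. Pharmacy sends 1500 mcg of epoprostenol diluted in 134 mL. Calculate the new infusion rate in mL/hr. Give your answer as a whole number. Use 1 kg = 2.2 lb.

5 mL/hr

Weight = 114 lb ÷ 2.2 lb/kg = 51.81818 kg
Dose = 16.4 ng/kg/min × 51.81818 kg = 849.8182 ng/min
849.8182 ng/min × 60 min/hr = 50989.09 ng/hr
Concentration = 1500 mcg ÷ 134 mL = 11.19403 mcg/mL = 11194.03 ng/mL
Rate = 50989.09 ng/hr ÷ 11194.03 ng/mL = 4.555025 mL/hr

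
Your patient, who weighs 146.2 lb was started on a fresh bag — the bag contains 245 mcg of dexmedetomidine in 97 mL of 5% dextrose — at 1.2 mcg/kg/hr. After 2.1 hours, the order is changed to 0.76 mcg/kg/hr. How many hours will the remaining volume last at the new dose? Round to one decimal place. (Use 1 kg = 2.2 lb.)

Initial rate:
Weight = 146.2 lb ÷ 2.2 lb/kg = 66.45455 kg
Dose = 1.2 mcg/kg/hr × 66.45455 kg = 79.74545 mcg/hr
Concentration = 245 mcg ÷ 97 mL = 2.525773 mcg/mL
Rate = 79.74545 mcg/hr ÷ 2.525773 mcg/mL = 31.57269 mL/hr
Volume infused so far = 31.57269 mL/hr × 2.1 hr = 66.30265 mL
Volume remaining = 97 − 66.30265 = 30.69735 mL
New rate:
Dose = 0.76 mcg/kg/hr × 66.45455 kg = 50.50545 mcg/hr
Rate = 50.50545 mcg/hr ÷ 2.525773 mcg/mL = 19.99604 mL/hr
Time remaining = 30.69735 mL ÷ 19.99604 mL/hr = 1.535172 hr

1.5 hours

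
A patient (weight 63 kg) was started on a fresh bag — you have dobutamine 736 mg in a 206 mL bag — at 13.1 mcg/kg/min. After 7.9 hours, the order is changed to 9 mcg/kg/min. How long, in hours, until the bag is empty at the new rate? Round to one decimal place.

Initial rate:
Dose = 13.1 mcg/kg/min × 63 kg = 825.3 mcg/min
825.3 mcg/min × 60 min/hr = 49518 mcg/hr
Concentration = 736 mg ÷ 206 mL = 3.572816 mg/mL = 3572.816 mcg/mL
Rate = 49518 mcg/hr ÷ 3572.816 mcg/mL = 13.85966 mL/hr
Volume infused so far = 13.85966 mL/hr × 7.9 hr = 109.4913 mL
Volume remaining = 206 − 109.4913 = 96.5087 mL
New rate:
Dose = 9 mcg/kg/min × 63 kg = 567 mcg/min
567 mcg/min × 60 min/hr = 34020 mcg/hr
Rate = 34020 mcg/hr ÷ 3572.816 mcg/mL = 9.521902 mL/hr
Time remaining = 96.5087 mL ÷ 9.521902 mL/hr = 10.13544 hr

10.1 hours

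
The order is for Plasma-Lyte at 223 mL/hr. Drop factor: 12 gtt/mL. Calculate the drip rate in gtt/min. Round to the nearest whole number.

45 gtt/min

223 mL/hr ÷ 60 min/hr = 3.716667 mL/min
3.716667 mL/min × 12 gtt/mL = 44.6 gtt/min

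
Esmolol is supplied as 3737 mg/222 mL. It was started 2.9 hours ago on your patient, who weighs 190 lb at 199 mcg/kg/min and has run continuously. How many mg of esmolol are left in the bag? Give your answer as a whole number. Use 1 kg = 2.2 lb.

747 mg

Weight = 190 lb ÷ 2.2 lb/kg = 86.36364 kg
Dose = 199 mcg/kg/min × 86.36364 kg = 17186.36 mcg/min
17186.36 mcg/min × 60 min/hr = 1031182 mcg/hr
Concentration = 3737 mg ÷ 222 mL = 16.83333 mg/mL = 16833.33 mcg/mL
Rate = 1031182 mcg/hr ÷ 16833.33 mcg/mL = 61.25833 mL/hr
Volume infused = 61.25833 mL/hr × 2.9 hr = 177.6491 mL
Volume remaining = 222 − 177.6491 = 44.35086 mL
Drug remaining = 44.35086 mL × 16833.33 mcg/mL = 746572.7 mcg = 746.5727 mg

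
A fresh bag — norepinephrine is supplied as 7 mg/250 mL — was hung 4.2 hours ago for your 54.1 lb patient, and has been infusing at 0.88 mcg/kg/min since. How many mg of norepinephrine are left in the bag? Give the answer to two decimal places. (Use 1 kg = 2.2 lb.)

Weight = 54.1 lb ÷ 2.2 lb/kg = 24.59091 kg
Dose = 0.88 mcg/kg/min × 24.59091 kg = 21.64 mcg/min
21.64 mcg/min × 60 min/hr = 1298.4 mcg/hr
Concentration = 7 mg ÷ 250 mL = 0.028 mg/mL = 28 mcg/mL
Rate = 1298.4 mcg/hr ÷ 28 mcg/mL = 46.37143 mL/hr
Volume infused = 46.37143 mL/hr × 4.2 hr = 194.76 mL
Volume remaining = 250 − 194.76 = 55.24 mL
Drug remaining = 55.24 mL × 28 mcg/mL = 1546.72 mcg = 1.54672 mg

1.55 mg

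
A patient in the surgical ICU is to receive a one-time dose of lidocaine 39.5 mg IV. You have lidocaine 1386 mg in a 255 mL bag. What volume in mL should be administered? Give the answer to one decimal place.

7.3 mL

Concentration = 1386 mg ÷ 255 mL = 5.435294 mg/mL
Volume = 39.5 mg ÷ 5.435294 mg/mL = 7.267316 mL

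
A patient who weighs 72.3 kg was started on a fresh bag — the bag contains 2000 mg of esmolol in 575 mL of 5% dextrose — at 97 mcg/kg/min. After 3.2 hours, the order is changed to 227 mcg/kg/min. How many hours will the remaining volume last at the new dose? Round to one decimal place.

0.7 hours

Initial rate:
Dose = 97 mcg/kg/min × 72.3 kg = 7013.1 mcg/min
7013.1 mcg/min × 60 min/hr = 420786 mcg/hr
Concentration = 2000 mg ÷ 575 mL = 3.478261 mg/mL = 3478.261 mcg/mL
Rate = 420786 mcg/hr ÷ 3478.261 mcg/mL = 120.976 mL/hr
Volume infused so far = 120.976 mL/hr × 3.2 hr = 387.1231 mL
Volume remaining = 575 − 387.1231 = 187.8769 mL
New rate:
Dose = 227 mcg/kg/min × 72.3 kg = 16412.1 mcg/min
16412.1 mcg/min × 60 min/hr = 984726 mcg/hr
Rate = 984726 mcg/hr ÷ 3478.261 mcg/mL = 283.1087 mL/hr
Time remaining = 187.8769 mL ÷ 283.1087 mL/hr = 0.6636209 hr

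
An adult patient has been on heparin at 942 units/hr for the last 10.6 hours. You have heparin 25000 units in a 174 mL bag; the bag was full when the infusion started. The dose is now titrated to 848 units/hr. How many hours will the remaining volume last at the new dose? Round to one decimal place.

17.7 hours

Initial rate:
Concentration = 25000 units ÷ 174 mL = 143.6782 units/mL
Rate = 942 units/hr ÷ 143.6782 units/mL = 6.55632 mL/hr
Volume infused so far = 6.55632 mL/hr × 10.6 hr = 69.49699 mL
Volume remaining = 174 − 69.49699 = 104.503 mL
New rate:
Rate = 848 units/hr ÷ 143.6782 units/mL = 5.90208 mL/hr
Time remaining = 104.503 mL ÷ 5.90208 mL/hr = 17.70613 hr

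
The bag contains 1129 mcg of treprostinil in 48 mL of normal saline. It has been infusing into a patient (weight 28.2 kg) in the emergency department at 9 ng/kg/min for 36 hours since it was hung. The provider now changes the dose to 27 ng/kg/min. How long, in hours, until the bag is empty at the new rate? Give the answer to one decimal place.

Initial rate:
Dose = 9 ng/kg/min × 28.2 kg = 253.8 ng/min
253.8 ng/min × 60 min/hr = 15228 ng/hr
Concentration = 1129 mcg ÷ 48 mL = 23.52083 mcg/mL = 23520.83 ng/mL
Rate = 15228 ng/hr ÷ 23520.83 ng/mL = 0.647426 mL/hr
Volume infused so far = 0.647426 mL/hr × 36 hr = 23.30734 mL
Volume remaining = 48 − 23.30734 = 24.69266 mL
New rate:
Dose = 27 ng/kg/min × 28.2 kg = 761.4 ng/min
761.4 ng/min × 60 min/hr = 45684 ng/hr
Rate = 45684 ng/hr ÷ 23520.83 ng/mL = 1.942278 mL/hr
Time remaining = 24.69266 mL ÷ 1.942278 mL/hr = 12.71325 hr

12.7 hours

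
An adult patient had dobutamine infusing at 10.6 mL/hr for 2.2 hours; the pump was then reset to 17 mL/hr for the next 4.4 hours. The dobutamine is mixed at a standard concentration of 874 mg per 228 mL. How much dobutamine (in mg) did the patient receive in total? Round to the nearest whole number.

376 mg

Concentration = 874 mg ÷ 228 mL = 3.833333 mg/mL
Stage 1: 10.6 mL/hr × 2.2 hr = 23.32 mL → 23.32 mL × 3.833333 mg/mL = 89.39333 mg
Stage 2: 17 mL/hr × 4.4 hr = 74.8 mL → 74.8 mL × 3.833333 mg/mL = 286.7333 mg
Total = 89.39333 + 286.7333 = 376.1267 mg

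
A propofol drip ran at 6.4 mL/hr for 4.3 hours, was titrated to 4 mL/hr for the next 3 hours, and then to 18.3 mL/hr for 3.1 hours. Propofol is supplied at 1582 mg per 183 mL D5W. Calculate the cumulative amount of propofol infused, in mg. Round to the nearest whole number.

832 mg

Concentration = 1582 mg ÷ 183 mL = 8.644809 mg/mL
Stage 1: 6.4 mL/hr × 4.3 hr = 27.52 mL → 27.52 mL × 8.644809 mg/mL = 237.9051 mg
Stage 2: 4 mL/hr × 3 hr = 12 mL → 12 mL × 8.644809 mg/mL = 103.7377 mg
Stage 3: 18.3 mL/hr × 3.1 hr = 56.73 mL → 56.73 mL × 8.644809 mg/mL = 490.42 mg
Total = 237.9051 + 103.7377 + 490.42 = 832.0628 mg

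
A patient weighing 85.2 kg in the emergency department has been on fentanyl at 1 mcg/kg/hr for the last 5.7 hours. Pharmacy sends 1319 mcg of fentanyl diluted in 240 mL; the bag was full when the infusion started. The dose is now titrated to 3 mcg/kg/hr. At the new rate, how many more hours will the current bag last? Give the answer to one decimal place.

3.3 hours

Initial rate:
Dose = 1 mcg/kg/hr × 85.2 kg = 85.2 mcg/hr
Concentration = 1319 mcg ÷ 240 mL = 5.495833 mcg/mL
Rate = 85.2 mcg/hr ÷ 5.495833 mcg/mL = 15.50265 mL/hr
Volume infused so far = 15.50265 mL/hr × 5.7 hr = 88.36513 mL
Volume remaining = 240 − 88.36513 = 151.6349 mL
New rate:
Dose = 3 mcg/kg/hr × 85.2 kg = 255.6 mcg/hr
Rate = 255.6 mcg/hr ÷ 5.495833 mcg/mL = 46.50796 mL/hr
Time remaining = 151.6349 mL ÷ 46.50796 mL/hr = 3.260407 hr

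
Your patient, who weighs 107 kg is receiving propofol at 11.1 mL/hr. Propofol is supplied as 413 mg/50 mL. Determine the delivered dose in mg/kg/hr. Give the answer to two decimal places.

0.86 mg/kg/hr

Concentration = 413 mg ÷ 50 mL = 8.26 mg/mL
Drug rate = 11.1 mL/hr × 8.26 mg/mL = 91.686 mg/hr
91.686 mg/hr ÷ 107 kg = 0.8568785 mg/kg/hr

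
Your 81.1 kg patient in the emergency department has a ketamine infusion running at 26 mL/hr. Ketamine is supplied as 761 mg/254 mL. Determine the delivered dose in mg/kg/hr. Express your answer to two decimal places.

Concentration = 761 mg ÷ 254 mL = 2.996063 mg/mL
Drug rate = 26 mL/hr × 2.996063 mg/mL = 77.89764 mg/hr
77.89764 mg/hr ÷ 81.1 kg = 0.9605134 mg/kg/hr

0.96 mg/kg/hr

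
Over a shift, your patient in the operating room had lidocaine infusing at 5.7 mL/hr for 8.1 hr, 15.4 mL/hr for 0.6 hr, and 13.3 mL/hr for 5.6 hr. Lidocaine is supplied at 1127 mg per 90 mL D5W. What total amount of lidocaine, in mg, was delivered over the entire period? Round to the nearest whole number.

1627 mg

Concentration = 1127 mg ÷ 90 mL = 12.52222 mg/mL
Stage 1: 5.7 mL/hr × 8.1 hr = 46.17 mL → 46.17 mL × 12.52222 mg/mL = 578.151 mg
Stage 2: 15.4 mL/hr × 0.6 hr = 9.24 mL → 9.24 mL × 12.52222 mg/mL = 115.7053 mg
Stage 3: 13.3 mL/hr × 5.6 hr = 74.48 mL → 74.48 mL × 12.52222 mg/mL = 932.6551 mg
Total = 578.151 + 115.7053 + 932.6551 = 1626.511 mg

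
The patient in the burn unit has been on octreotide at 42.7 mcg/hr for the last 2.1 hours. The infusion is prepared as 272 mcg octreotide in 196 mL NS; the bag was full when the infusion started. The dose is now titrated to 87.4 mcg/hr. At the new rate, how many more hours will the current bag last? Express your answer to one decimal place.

2.1 hours

Initial rate:
Concentration = 272 mcg ÷ 196 mL = 1.387755 mcg/mL
Rate = 42.7 mcg/hr ÷ 1.387755 mcg/mL = 30.76912 mL/hr
Volume infused so far = 30.76912 mL/hr × 2.1 hr = 64.61515 mL
Volume remaining = 196 − 64.61515 = 131.3849 mL
New rate:
Rate = 87.4 mcg/hr ÷ 1.387755 mcg/mL = 62.97941 mL/hr
Time remaining = 131.3849 mL ÷ 62.97941 mL/hr = 2.086156 hr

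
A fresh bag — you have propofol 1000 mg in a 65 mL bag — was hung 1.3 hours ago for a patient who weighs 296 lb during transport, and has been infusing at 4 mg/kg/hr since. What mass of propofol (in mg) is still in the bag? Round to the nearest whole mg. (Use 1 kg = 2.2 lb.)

300 mg

Weight = 296 lb ÷ 2.2 lb/kg = 134.5455 kg
Dose = 4 mg/kg/hr × 134.5455 kg = 538.1818 mg/hr
Concentration = 1000 mg ÷ 65 mL = 15.38462 mg/mL
Rate = 538.1818 mg/hr ÷ 15.38462 mg/mL = 34.98182 mL/hr
Volume infused = 34.98182 mL/hr × 1.3 hr = 45.47636 mL
Volume remaining = 65 − 45.47636 = 19.52364 mL
Drug remaining = 19.52364 mL × 15.38462 mg/mL = 300.3636 mg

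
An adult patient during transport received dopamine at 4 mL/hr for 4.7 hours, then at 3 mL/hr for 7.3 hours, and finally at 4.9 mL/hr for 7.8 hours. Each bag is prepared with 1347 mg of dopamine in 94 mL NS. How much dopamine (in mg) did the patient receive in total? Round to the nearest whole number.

Concentration = 1347 mg ÷ 94 mL = 14.32979 mg/mL
Stage 1: 4 mL/hr × 4.7 hr = 18.8 mL → 18.8 mL × 14.32979 mg/mL = 269.4 mg
Stage 2: 3 mL/hr × 7.3 hr = 21.9 mL → 21.9 mL × 14.32979 mg/mL = 313.8223 mg
Stage 3: 4.9 mL/hr × 7.8 hr = 38.22 mL → 38.22 mL × 14.32979 mg/mL = 547.6845 mg
Total = 269.4 + 313.8223 + 547.6845 = 1130.907 mg

1131 mg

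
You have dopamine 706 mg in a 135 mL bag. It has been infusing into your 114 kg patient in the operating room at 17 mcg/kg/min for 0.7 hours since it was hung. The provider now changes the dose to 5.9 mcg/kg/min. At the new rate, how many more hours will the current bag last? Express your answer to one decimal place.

Initial rate:
Dose = 17 mcg/kg/min × 114 kg = 1938 mcg/min
1938 mcg/min × 60 min/hr = 116280 mcg/hr
Concentration = 706 mg ÷ 135 mL = 5.22963 mg/mL = 5229.63 mcg/mL
Rate = 116280 mcg/hr ÷ 5229.63 mcg/mL = 22.23484 mL/hr
Volume infused so far = 22.23484 mL/hr × 0.7 hr = 15.56439 mL
Volume remaining = 135 − 15.56439 = 119.4356 mL
New rate:
Dose = 5.9 mcg/kg/min × 114 kg = 672.6 mcg/min
672.6 mcg/min × 60 min/hr = 40356 mcg/hr
Rate = 40356 mcg/hr ÷ 5229.63 mcg/mL = 7.716799 mL/hr
Time remaining = 119.4356 mL ÷ 7.716799 mL/hr = 15.47735 hr

15.5 hours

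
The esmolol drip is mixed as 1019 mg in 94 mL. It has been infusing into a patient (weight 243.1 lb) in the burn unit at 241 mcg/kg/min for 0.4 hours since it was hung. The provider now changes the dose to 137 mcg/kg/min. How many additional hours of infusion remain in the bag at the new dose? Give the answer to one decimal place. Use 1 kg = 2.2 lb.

Initial rate:
Weight = 243.1 lb ÷ 2.2 lb/kg = 110.5 kg
Dose = 241 mcg/kg/min × 110.5 kg = 26630.5 mcg/min
26630.5 mcg/min × 60 min/hr = 1597830 mcg/hr
Concentration = 1019 mg ÷ 94 mL = 10.84043 mg/mL = 10840.43 mcg/mL
Rate = 1597830 mcg/hr ÷ 10840.43 mcg/mL = 147.3955 mL/hr
Volume infused so far = 147.3955 mL/hr × 0.4 hr = 58.9582 mL
Volume remaining = 94 − 58.9582 = 35.0418 mL
New rate:
Dose = 137 mcg/kg/min × 110.5 kg = 15138.5 mcg/min
15138.5 mcg/min × 60 min/hr = 908310 mcg/hr
Rate = 908310 mcg/hr ÷ 10840.43 mcg/mL = 83.78915 mL/hr
Time remaining = 35.0418 mL ÷ 83.78915 mL/hr = 0.418214 hr

0.4 hours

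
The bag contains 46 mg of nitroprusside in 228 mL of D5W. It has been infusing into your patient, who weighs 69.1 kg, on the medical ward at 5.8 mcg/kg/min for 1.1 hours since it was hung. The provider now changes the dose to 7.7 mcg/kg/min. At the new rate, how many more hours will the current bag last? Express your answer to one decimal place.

Initial rate:
Dose = 5.8 mcg/kg/min × 69.1 kg = 400.78 mcg/min
400.78 mcg/min × 60 min/hr = 24046.8 mcg/hr
Concentration = 46 mg ÷ 228 mL = 0.2017544 mg/mL = 201.7544 mcg/mL
Rate = 24046.8 mcg/hr ÷ 201.7544 mcg/mL = 119.1885 mL/hr
Volume infused so far = 119.1885 mL/hr × 1.1 hr = 131.1073 mL
Volume remaining = 228 − 131.1073 = 96.89266 mL
New rate:
Dose = 7.7 mcg/kg/min × 69.1 kg = 532.07 mcg/min
532.07 mcg/min × 60 min/hr = 31924.2 mcg/hr
Rate = 31924.2 mcg/hr ÷ 201.7544 mcg/mL = 158.233 mL/hr
Time remaining = 96.89266 mL ÷ 158.233 mL/hr = 0.6123417 hr

0.6 hours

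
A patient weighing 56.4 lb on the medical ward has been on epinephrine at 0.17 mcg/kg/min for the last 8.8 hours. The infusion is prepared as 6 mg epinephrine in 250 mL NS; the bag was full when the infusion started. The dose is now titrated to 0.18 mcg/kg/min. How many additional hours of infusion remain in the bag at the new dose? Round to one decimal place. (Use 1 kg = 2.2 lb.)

13.4 hours

Initial rate:
Weight = 56.4 lb ÷ 2.2 lb/kg = 25.63636 kg
Dose = 0.17 mcg/kg/min × 25.63636 kg = 4.358182 mcg/min
4.358182 mcg/min × 60 min/hr = 261.4909 mcg/hr
Concentration = 6 mg ÷ 250 mL = 0.024 mg/mL = 24 mcg/mL
Rate = 261.4909 mcg/hr ÷ 24 mcg/mL = 10.89545 mL/hr
Volume infused so far = 10.89545 mL/hr × 8.8 hr = 95.88 mL
Volume remaining = 250 − 95.88 = 154.12 mL
New rate:
Dose = 0.18 mcg/kg/min × 25.63636 kg = 4.614545 mcg/min
4.614545 mcg/min × 60 min/hr = 276.8727 mcg/hr
Rate = 276.8727 mcg/hr ÷ 24 mcg/mL = 11.53636 mL/hr
Time remaining = 154.12 mL ÷ 11.53636 mL/hr = 13.3595 hr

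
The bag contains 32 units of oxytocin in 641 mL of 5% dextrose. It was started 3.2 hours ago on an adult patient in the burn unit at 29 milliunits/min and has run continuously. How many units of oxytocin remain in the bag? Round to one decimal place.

26.4 units

29 milliunits/min × 60 min/hr = 1740 milliunits/hr
Concentration = 32 units ÷ 641 mL = 0.049922 units/mL = 49.922 milliunits/mL
Rate = 1740 milliunits/hr ÷ 49.922 milliunits/mL = 34.85437 mL/hr
Volume infused = 34.85437 mL/hr × 3.2 hr = 111.534 mL
Volume remaining = 641 − 111.534 = 529.466 mL
Drug remaining = 529.466 mL × 49.922 milliunits/mL = 26432 milliunits = 26.432 units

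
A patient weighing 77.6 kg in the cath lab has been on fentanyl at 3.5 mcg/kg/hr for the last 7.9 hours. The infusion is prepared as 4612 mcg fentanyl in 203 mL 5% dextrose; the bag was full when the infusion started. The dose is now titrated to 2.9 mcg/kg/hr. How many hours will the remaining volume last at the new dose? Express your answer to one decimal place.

Initial rate:
Dose = 3.5 mcg/kg/hr × 77.6 kg = 271.6 mcg/hr
Concentration = 4612 mcg ÷ 203 mL = 22.71921 mcg/mL
Rate = 271.6 mcg/hr ÷ 22.71921 mcg/mL = 11.95464 mL/hr
Volume infused so far = 11.95464 mL/hr × 7.9 hr = 94.44166 mL
Volume remaining = 203 − 94.44166 = 108.5583 mL
New rate:
Dose = 2.9 mcg/kg/hr × 77.6 kg = 225.04 mcg/hr
Rate = 225.04 mcg/hr ÷ 22.71921 mcg/mL = 9.905273 mL/hr
Time remaining = 108.5583 mL ÷ 9.905273 mL/hr = 10.95965 hr

11.0 hours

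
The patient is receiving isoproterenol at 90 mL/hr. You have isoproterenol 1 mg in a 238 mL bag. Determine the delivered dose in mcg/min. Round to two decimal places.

6.30 mcg/min

Concentration = 1 mg ÷ 238 mL = 0.004201681 mg/mL = 4.201681 mcg/mL
Drug rate = 90 mL/hr × 4.201681 mcg/mL = 378.1513 mcg/hr
378.1513 mcg/hr ÷ 60 min/hr = 6.302521 mcg/min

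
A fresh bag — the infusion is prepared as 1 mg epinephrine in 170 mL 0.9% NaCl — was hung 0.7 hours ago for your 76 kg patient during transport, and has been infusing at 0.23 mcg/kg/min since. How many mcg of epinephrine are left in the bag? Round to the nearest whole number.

266 mcg

Dose = 0.23 mcg/kg/min × 76 kg = 17.48 mcg/min
17.48 mcg/min × 60 min/hr = 1048.8 mcg/hr
Concentration = 1 mg ÷ 170 mL = 0.005882353 mg/mL = 5.882353 mcg/mL
Rate = 1048.8 mcg/hr ÷ 5.882353 mcg/mL = 178.296 mL/hr
Volume infused = 178.296 mL/hr × 0.7 hr = 124.8072 mL
Volume remaining = 170 − 124.8072 = 45.1928 mL
Drug remaining = 45.1928 mL × 5.882353 mcg/mL = 265.84 mcg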